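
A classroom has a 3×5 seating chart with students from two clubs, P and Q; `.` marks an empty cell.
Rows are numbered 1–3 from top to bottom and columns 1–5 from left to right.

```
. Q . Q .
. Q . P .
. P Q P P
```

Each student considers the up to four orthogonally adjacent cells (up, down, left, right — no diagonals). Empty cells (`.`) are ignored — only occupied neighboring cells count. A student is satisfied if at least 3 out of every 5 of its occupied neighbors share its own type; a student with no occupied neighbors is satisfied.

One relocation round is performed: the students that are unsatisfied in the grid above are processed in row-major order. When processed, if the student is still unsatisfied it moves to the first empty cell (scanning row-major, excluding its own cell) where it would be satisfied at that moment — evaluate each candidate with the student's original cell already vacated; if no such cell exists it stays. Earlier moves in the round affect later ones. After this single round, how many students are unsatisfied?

0

Initially unsatisfied (in order): (1,4), (2,2), (2,4), (3,2), (3,3).
  (1,4) → (1,1).
  (2,2) → (1,3).
  (2,4): now satisfied by earlier moves; stays.
  (3,2) → (1,5).
  (3,3) → (2,1).
Resulting grid:
Q Q Q . P
Q . . P .
. . . P P
All satisfied now.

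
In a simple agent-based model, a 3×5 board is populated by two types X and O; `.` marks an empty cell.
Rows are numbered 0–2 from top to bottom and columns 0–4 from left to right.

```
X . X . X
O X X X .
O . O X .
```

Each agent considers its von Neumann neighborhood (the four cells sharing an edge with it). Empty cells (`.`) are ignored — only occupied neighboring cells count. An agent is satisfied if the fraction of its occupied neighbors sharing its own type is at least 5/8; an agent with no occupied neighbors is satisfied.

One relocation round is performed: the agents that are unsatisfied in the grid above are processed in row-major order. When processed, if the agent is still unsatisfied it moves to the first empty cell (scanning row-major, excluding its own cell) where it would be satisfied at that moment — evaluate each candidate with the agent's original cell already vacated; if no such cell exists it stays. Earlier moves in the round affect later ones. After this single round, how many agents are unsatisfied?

Initially unsatisfied (in order): (0,0), (1,0), (1,1), (2,2), (2,3).
  (0,0) → (0,1).
  (1,0) → (2,1).
  (1,1): now satisfied by earlier moves; stays.
  (2,2): no empty cell satisfies it; stays.
  (2,3) → (0,0).
Resulting grid:
X X X . X
. X X X .
O O O . .
Unsatisfied now: (2,2).

1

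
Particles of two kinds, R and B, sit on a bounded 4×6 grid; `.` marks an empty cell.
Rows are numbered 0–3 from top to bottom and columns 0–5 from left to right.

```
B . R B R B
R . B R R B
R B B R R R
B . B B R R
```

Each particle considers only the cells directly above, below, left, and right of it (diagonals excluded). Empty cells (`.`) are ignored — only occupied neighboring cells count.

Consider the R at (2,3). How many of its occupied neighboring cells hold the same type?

2

Occupied neighbors of (2,3): (1,3)=R, (3,3)=B, (2,2)=B, (2,4)=R.
Same type (R): 2 of 4.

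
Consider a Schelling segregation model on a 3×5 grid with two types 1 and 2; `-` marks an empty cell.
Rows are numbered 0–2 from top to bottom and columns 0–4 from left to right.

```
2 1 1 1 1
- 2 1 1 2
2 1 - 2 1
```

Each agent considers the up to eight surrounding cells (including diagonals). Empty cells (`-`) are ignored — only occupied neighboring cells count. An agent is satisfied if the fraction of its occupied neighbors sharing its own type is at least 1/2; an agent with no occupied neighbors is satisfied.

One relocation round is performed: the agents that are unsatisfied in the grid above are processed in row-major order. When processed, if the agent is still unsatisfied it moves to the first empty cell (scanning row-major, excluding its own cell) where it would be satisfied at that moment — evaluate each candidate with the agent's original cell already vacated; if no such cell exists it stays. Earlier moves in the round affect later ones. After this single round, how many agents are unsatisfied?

3

Initially unsatisfied (in order): (1,1), (1,4), (2,1), (2,3), (2,4).
  (1,1) → (1,0).
  (1,4): no empty cell satisfies it; stays.
  (2,1) → (1,1).
  (2,3) → (2,1).
  (2,4): now satisfied by earlier moves; stays.
Resulting grid:
2 1 1 1 1
2 1 1 1 2
2 2 - - 1
Unsatisfied now: (0,0), (1,1), (1,4).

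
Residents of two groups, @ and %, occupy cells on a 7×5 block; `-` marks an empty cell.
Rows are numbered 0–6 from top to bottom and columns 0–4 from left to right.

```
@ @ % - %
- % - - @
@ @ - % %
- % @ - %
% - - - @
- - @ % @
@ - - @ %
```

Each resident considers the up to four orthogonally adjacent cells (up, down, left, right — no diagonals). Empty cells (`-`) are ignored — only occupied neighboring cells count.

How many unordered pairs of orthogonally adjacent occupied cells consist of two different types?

Scan each occupied cell's neighbors to the right and below so each pair is counted once.
Row 0: @(0,0)–@(0,1)= @(0,1)–%(0,2)≠ @(0,1)–%(1,1)≠ %(0,4)–@(1,4)≠  → 3/4 unlike.
Row 1: %(1,1)–@(2,1)≠ @(1,4)–%(2,4)≠  → 2/2 unlike.
Row 2: @(2,0)–@(2,1)= @(2,1)–%(3,1)≠ %(2,3)–%(2,4)= %(2,4)–%(3,4)=  → 1/4 unlike.
Row 3: %(3,1)–@(3,2)≠ %(3,4)–@(4,4)≠  → 2/2 unlike.
Row 4: @(4,4)–@(5,4)=  → 0/1 unlike.
Row 5: @(5,2)–%(5,3)≠ %(5,3)–@(5,4)≠ %(5,3)–@(6,3)≠ @(5,4)–%(6,4)≠  → 4/4 unlike.
Row 6: @(6,3)–%(6,4)≠  → 1/1 unlike.
Total adjacent occupied pairs: 18; unlike-type pairs: 13.

13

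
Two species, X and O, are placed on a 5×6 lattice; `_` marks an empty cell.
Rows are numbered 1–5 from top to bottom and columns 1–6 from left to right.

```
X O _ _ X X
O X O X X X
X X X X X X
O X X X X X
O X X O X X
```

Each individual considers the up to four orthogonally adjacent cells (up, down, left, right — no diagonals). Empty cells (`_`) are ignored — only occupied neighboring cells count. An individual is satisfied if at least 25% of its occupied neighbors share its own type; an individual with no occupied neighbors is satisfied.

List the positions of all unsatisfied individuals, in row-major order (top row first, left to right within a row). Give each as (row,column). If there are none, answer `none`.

Row 1: (1,1)X 0/2 ✗ · (1,2)O 0/2 ✗ · (1,5)X 2/2 ✓ · (1,6)X 2/2 ✓
Row 2: (2,1)O 0/3 ✗ · (2,2)X 1/4 ✓ · (2,3)O 0/3 ✗ · (2,4)X 2/3 ✓ · (2,5)X 4/4 ✓ · (2,6)X 3/3 ✓
Row 3: (3,1)X 1/3 ✓ · (3,2)X 4/4 ✓ · (3,3)X 3/4 ✓ · (3,4)X 4/4 ✓ · (3,5)X 4/4 ✓ · (3,6)X 3/3 ✓
Row 4: (4,1)O 1/3 ✓ · (4,2)X 3/4 ✓ · (4,3)X 4/4 ✓ · (4,4)X 3/4 ✓ · (4,5)X 4/4 ✓ · (4,6)X 3/3 ✓
Row 5: (5,1)O 1/2 ✓ · (5,2)X 2/3 ✓ · (5,3)X 2/3 ✓ · (5,4)O 0/3 ✗ · (5,5)X 2/3 ✓ · (5,6)X 2/2 ✓

(1,1), (1,2), (2,1), (2,3), (5,4)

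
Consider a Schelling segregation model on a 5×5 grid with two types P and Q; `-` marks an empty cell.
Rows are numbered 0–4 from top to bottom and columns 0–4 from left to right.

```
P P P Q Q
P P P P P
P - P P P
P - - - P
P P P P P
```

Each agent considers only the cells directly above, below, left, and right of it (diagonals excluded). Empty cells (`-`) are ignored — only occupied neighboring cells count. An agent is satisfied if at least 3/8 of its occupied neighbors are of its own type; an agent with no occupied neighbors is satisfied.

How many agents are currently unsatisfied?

Row 0: (0,0)P 2/2 ok · (0,1)P 3/3 ok · (0,2)P 2/3 ok · (0,3)Q 1/3 unhappy · (0,4)Q 1/2 ok
Row 1: (1,0)P 3/3 ok · (1,1)P 3/3 ok · (1,2)P 4/4 ok · (1,3)P 3/4 ok · (1,4)P 2/3 ok
Row 2: (2,0)P 2/2 ok · (2,2)P 2/2 ok · (2,3)P 3/3 ok · (2,4)P 3/3 ok
Row 3: (3,0)P 2/2 ok · (3,4)P 2/2 ok
Row 4: (4,0)P 2/2 ok · (4,1)P 2/2 ok · (4,2)P 2/2 ok · (4,3)P 2/2 ok · (4,4)P 2/2 ok
Unsatisfied: (0,3) — 1 in total.

1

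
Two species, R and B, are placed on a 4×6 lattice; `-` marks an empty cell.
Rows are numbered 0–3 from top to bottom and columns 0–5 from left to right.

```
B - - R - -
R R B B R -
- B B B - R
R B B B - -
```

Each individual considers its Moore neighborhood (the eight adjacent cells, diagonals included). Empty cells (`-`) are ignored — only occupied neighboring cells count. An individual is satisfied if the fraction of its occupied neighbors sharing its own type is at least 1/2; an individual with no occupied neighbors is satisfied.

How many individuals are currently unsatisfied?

5

(0,0)B 0/2 not
(0,3)R 1/3 not
(1,0)R 1/3 not
(1,1)R 1/5 not
(1,2)B 4/6 satisfied
(1,3)B 3/5 satisfied
(1,4)R 2/4 satisfied
(2,1)B 4/7 satisfied
(2,2)B 7/8 satisfied
(2,3)B 5/6 satisfied
(2,5)R 1/1 satisfied
(3,0)R 0/2 not
(3,1)B 3/4 satisfied
(3,2)B 5/5 satisfied
(3,3)B 3/3 satisfied
Unsatisfied: (0,0), (0,3), (1,0), (1,1), (3,0) — 5 in total.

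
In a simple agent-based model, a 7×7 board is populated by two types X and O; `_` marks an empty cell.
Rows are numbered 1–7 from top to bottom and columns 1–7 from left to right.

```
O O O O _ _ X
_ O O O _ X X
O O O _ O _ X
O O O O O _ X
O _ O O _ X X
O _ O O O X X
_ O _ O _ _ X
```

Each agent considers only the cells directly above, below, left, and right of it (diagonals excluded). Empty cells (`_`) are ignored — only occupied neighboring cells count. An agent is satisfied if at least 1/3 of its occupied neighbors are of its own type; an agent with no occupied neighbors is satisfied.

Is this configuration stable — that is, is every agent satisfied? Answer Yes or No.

(1,1)O 1/1 ✓
(1,2)O 3/3 ✓
(1,3)O 3/3 ✓
(1,4)O 2/2 ✓
(1,7)X 1/1 ✓
(2,2)O 3/3 ✓
(2,3)O 4/4 ✓
(2,4)O 2/2 ✓
(2,6)X 1/1 ✓
(2,7)X 3/3 ✓
(3,1)O 2/2 ✓
(3,2)O 4/4 ✓
(3,3)O 3/3 ✓
(3,5)O 1/1 ✓
(3,7)X 2/2 ✓
(4,1)O 3/3 ✓
(4,2)O 3/3 ✓
(4,3)O 4/4 ✓
(4,4)O 3/3 ✓
(4,5)O 2/2 ✓
(4,7)X 2/2 ✓
(5,1)O 2/2 ✓
(5,3)O 3/3 ✓
(5,4)O 3/3 ✓
(5,6)X 2/2 ✓
(5,7)X 3/3 ✓
(6,1)O 1/1 ✓
(6,3)O 2/2 ✓
(6,4)O 4/4 ✓
(6,5)O 1/2 ✓
(6,6)X 2/3 ✓
(6,7)X 3/3 ✓
(7,2)O 0/0 ✓
(7,4)O 1/1 ✓
(7,7)X 1/1 ✓
All meet the threshold, so the configuration is stable.

Yes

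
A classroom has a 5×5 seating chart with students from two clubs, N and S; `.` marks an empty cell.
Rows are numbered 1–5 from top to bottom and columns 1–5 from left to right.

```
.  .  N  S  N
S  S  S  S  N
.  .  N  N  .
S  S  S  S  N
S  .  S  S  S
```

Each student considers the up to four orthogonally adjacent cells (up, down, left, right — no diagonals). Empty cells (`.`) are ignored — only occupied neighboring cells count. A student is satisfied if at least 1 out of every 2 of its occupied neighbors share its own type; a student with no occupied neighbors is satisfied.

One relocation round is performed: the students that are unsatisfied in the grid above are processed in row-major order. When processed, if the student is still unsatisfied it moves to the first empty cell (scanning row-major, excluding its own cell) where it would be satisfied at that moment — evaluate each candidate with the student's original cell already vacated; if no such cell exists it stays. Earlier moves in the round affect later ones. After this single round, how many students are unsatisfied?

Initially unsatisfied (in order): (1,3), (1,4), (3,3), (3,4), (4,5).
  (1,3) → (3,5).
  (1,4): now satisfied by earlier moves; stays.
  (3,3): no empty cell satisfies it; stays.
  (3,4): now satisfied by earlier moves; stays.
  (4,5): no empty cell satisfies it; stays.
Resulting grid:
. . . S N
S S S S N
. . N N N
S S S S N
S . S S S
Unsatisfied now: (3,3), (4,5).

2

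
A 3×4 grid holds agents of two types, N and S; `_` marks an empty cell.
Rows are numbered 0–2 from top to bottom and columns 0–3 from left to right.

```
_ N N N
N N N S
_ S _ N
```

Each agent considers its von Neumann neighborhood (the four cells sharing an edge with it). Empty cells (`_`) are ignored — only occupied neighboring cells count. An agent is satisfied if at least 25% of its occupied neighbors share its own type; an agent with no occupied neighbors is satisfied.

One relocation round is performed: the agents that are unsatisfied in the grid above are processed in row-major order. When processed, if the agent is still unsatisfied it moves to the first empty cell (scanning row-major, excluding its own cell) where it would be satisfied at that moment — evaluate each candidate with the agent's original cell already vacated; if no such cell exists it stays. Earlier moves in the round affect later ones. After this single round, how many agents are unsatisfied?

0

Initially unsatisfied (in order): (1,3), (2,1), (2,3).
  (1,3) → (2,0).
  (2,1): now satisfied by earlier moves; stays.
  (2,3): now satisfied by earlier moves; stays.
Resulting grid:
_ N N N
N N N _
S S _ N
All satisfied now.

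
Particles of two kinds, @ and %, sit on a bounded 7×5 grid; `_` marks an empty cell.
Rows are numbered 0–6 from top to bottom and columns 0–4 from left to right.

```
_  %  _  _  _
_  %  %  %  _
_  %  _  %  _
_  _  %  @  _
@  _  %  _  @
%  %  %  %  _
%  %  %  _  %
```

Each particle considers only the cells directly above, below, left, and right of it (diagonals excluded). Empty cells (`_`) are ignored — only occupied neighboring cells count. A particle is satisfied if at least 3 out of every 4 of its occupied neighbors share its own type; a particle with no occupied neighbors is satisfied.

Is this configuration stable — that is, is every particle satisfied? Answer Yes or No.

No

Row 0: (0,1)% 1/1 ✓
Row 1: (1,1)% 3/3 ✓ · (1,2)% 2/2 ✓ · (1,3)% 2/2 ✓
Row 2: (2,1)% 1/1 ✓ · (2,3)% 1/2 ✗
Row 3: (3,2)% 1/2 ✗ · (3,3)@ 0/2 ✗
Row 4: (4,0)@ 0/1 ✗ · (4,2)% 2/2 ✓ · (4,4)@ 0/0 ✓
Row 5: (5,0)% 2/3 ✗ · (5,1)% 3/3 ✓ · (5,2)% 4/4 ✓ · (5,3)% 1/1 ✓
Row 6: (6,0)% 2/2 ✓ · (6,1)% 3/3 ✓ · (6,2)% 2/2 ✓ · (6,4)% 0/0 ✓
For instance (2,3) has only 1/2 same-type neighbors, below 3/4.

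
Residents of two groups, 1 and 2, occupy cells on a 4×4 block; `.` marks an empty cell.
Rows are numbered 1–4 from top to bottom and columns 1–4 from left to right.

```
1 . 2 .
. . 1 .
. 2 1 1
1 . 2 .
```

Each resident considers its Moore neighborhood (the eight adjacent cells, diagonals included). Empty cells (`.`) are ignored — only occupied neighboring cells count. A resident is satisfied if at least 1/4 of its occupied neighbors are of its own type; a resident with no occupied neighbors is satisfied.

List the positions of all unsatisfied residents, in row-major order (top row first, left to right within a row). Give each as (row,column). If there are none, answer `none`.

Row 1: (1,1)1 0/0 ✓ · (1,3)2 0/1 ✗
Row 2: (2,3)1 2/4 ✓
Row 3: (3,2)2 1/4 ✓ · (3,3)1 2/4 ✓ · (3,4)1 2/3 ✓
Row 4: (4,1)1 0/1 ✗ · (4,3)2 1/3 ✓

(1,3), (4,1)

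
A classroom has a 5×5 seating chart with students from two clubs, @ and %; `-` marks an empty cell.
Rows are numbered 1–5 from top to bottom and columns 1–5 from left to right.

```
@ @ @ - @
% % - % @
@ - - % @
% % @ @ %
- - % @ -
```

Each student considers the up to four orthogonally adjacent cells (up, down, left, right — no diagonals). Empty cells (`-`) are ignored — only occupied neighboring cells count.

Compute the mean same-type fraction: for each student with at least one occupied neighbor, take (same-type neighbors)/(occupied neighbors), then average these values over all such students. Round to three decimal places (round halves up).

Row 1: (1,1)@ 1/2 · (1,2)@ 2/3 · (1,3)@ 1/1 · (1,5)@ 1/1
Row 2: (2,1)% 1/3 · (2,2)% 1/2 · (2,4)% 1/2 · (2,5)@ 2/3
Row 3: (3,1)@ 0/2 · (3,4)% 1/3 · (3,5)@ 1/3
Row 4: (4,1)% 1/2 · (4,2)% 1/2 · (4,3)@ 1/3 · (4,4)@ 2/4 · (4,5)% 0/2
Row 5: (5,3)% 0/2 · (5,4)@ 1/2
Sum over 18 students: 1/2 + 2/3 + 1/1 + 1/1 + 1/3 + 1/2 + 1/2 + 2/3 + 0/2 + 1/3 + 1/3 + 1/2 + 1/2 + 1/3 + 2/4 + 0/2 + 0/2 + 1/2 = 49/6; mean = 49/6 ÷ 18 = 49/108 = 0.453703… → 0.454.

0.454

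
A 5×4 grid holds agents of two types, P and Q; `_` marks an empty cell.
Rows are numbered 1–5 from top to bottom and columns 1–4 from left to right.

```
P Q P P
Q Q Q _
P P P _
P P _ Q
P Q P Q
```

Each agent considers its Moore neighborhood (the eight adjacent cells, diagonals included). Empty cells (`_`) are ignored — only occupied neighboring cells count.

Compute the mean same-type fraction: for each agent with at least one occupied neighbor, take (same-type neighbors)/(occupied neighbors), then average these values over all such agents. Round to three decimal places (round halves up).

Row 1: (1,1)P 0/3 · (1,2)Q 3/5 · (1,3)P 1/4 · (1,4)P 1/2
Row 2: (2,1)Q 2/5 · (2,2)Q 3/8 · (2,3)Q 2/6
Row 3: (3,1)P 3/5 · (3,2)P 4/7 · (3,3)P 2/5
Row 4: (4,1)P 4/5 · (4,2)P 6/7 · (4,4)Q 1/3
Row 5: (5,1)P 2/3 · (5,2)Q 0/4 · (5,3)P 1/4 · (5,4)Q 1/2
Sum over 17 agents: 0/3 + 3/5 + 1/4 + 1/2 + 2/5 + 3/8 + 2/6 + 3/5 + 4/7 + 2/5 + 4/5 + 6/7 + 1/3 + 2/3 + 0/4 + 1/4 + 1/2 = 6247/840; mean = 6247/840 ÷ 17 = 6247/14280 = 0.437464… → 0.437.

0.437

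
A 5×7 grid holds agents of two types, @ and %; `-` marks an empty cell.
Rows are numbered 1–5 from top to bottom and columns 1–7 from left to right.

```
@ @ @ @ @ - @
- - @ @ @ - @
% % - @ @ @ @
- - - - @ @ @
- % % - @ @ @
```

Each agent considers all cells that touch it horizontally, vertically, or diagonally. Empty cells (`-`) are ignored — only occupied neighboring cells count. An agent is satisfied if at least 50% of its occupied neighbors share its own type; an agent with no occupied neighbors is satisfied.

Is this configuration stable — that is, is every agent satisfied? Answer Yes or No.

(1,1)@ 1/1 ok
(1,2)@ 3/3 ok
(1,3)@ 4/4 ok
(1,4)@ 5/5 ok
(1,5)@ 3/3 ok
(1,7)@ 1/1 ok
(2,3)@ 5/6 ok
(2,4)@ 7/7 ok
(2,5)@ 6/6 ok
(2,7)@ 3/3 ok
(3,1)% 1/1 ok
(3,2)% 1/2 ok
(3,4)@ 5/5 ok
(3,5)@ 6/6 ok
(3,6)@ 7/7 ok
(3,7)@ 4/4 ok
(4,5)@ 6/6 ok
(4,6)@ 8/8 ok
(4,7)@ 5/5 ok
(5,2)% 1/1 ok
(5,3)% 1/1 ok
(5,5)@ 3/3 ok
(5,6)@ 5/5 ok
(5,7)@ 3/3 ok
All meet the threshold, so the configuration is stable.

Yes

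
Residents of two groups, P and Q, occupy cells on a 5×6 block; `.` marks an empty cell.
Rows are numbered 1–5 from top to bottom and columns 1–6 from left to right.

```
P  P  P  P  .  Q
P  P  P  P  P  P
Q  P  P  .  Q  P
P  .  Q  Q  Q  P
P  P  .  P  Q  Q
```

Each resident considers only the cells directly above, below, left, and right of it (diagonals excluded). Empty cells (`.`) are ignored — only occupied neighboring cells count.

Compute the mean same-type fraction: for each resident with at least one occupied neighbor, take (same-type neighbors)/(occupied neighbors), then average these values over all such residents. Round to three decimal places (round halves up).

(1,1)P 2/2
(1,2)P 3/3
(1,3)P 3/3
(1,4)P 2/2
(1,6)Q 0/1
(2,1)P 2/3
(2,2)P 4/4
(2,3)P 4/4
(2,4)P 3/3
(2,5)P 2/3
(2,6)P 2/3
(3,1)Q 0/3
(3,2)P 2/3
(3,3)P 2/3
(3,5)Q 1/3
(3,6)P 2/3
(4,1)P 1/2
(4,3)Q 1/2
(4,4)Q 2/3
(4,5)Q 3/4
(4,6)P 1/3
(5,1)P 2/2
(5,2)P 1/1
(5,4)P 0/2
(5,5)Q 2/3
(5,6)Q 1/2
Sum over 26 residents: 2/2 + 3/3 + 3/3 + 2/2 + 0/1 + 2/3 + 4/4 + 4/4 + 3/3 + 2/3 + 2/3 + 0/3 + 2/3 + 2/3 + 1/3 + 2/3 + 1/2 + 1/2 + 2/3 + 3/4 + 1/3 + 2/2 + 1/1 + 0/2 + 2/3 + 1/2 = 69/4; mean = 69/4 ÷ 26 = 69/104 = 0.663461… → 0.663.

0.663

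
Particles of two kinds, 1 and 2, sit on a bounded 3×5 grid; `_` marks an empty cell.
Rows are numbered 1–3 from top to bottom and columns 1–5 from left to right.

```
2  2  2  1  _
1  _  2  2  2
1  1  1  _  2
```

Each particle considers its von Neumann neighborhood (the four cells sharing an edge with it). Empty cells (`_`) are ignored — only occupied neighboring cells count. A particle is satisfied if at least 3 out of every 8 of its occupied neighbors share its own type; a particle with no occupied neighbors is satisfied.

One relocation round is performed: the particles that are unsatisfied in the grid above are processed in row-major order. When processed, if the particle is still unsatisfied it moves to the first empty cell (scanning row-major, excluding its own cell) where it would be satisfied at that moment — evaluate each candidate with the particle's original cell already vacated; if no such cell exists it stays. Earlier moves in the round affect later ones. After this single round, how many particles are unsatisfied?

0

Initially unsatisfied (in order): (1,4).
  (1,4) → (2,2).
Resulting grid:
2 2 2 _ _
1 1 2 2 2
1 1 1 _ 2
All satisfied now.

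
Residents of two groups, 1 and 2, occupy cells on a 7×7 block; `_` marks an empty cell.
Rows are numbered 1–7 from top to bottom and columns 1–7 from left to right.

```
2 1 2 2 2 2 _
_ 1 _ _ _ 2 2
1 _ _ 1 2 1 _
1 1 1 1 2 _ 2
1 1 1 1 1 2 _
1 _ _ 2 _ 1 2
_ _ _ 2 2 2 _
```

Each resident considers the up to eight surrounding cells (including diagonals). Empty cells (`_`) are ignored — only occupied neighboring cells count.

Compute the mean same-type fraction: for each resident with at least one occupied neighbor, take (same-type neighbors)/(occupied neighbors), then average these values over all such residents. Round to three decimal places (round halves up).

(1,1)2 0/2
(1,2)1 1/3
(1,3)2 1/3
(1,4)2 2/2
(1,5)2 3/3
(1,6)2 3/3
(2,2)1 2/4
(2,6)2 4/5
(2,7)2 2/3
(3,1)1 3/3
(3,4)1 2/4
(3,5)2 2/5
(3,6)1 0/5
(4,1)1 4/4
(4,2)1 6/6
(4,3)1 6/6
(4,4)1 5/7
(4,5)2 2/7
(4,7)2 1/2
(5,1)1 4/4
(5,2)1 6/6
(5,3)1 5/6
(5,4)1 4/6
(5,5)1 3/6
(5,6)2 3/5
(6,1)1 2/2
(6,4)2 2/5
(6,6)1 1/5
(6,7)2 2/3
(7,4)2 2/2
(7,5)2 3/4
(7,6)2 2/3
Sum over 32 residents: 0/2 + 1/3 + 1/3 + 2/2 + 3/3 + 3/3 + 2/4 + 4/5 + 2/3 + 3/3 + 2/4 + 2/5 + 0/5 + 4/4 + 6/6 + 6/6 + 5/7 + 2/7 + 1/2 + 4/4 + 6/6 + 5/6 + 4/6 + 3/6 + 3/5 + 2/2 + 2/5 + 1/5 + 2/3 + 2/2 + 3/4 + 2/3 = 1279/60; mean = 1279/60 ÷ 32 = 1279/1920 = 0.666145… → 0.666.

0.666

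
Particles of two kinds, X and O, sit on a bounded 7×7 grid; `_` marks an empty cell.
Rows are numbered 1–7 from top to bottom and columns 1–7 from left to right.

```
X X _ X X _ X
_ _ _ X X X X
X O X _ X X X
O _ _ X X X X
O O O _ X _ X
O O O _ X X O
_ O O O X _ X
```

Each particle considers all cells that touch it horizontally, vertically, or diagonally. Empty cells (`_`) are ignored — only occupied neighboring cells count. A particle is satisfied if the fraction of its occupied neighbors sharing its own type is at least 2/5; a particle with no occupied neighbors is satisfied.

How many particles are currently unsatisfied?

Row 1: (1,1)X 1/1 ✓ · (1,2)X 1/1 ✓ · (1,4)X 3/3 ✓ · (1,5)X 4/4 ✓ · (1,7)X 2/2 ✓
Row 2: (2,4)X 5/5 ✓ · (2,5)X 6/6 ✓ · (2,6)X 7/7 ✓ · (2,7)X 4/4 ✓
Row 3: (3,1)X 0/2 ✗ · (3,2)O 1/3 ✗ · (3,3)X 2/3 ✓ · (3,5)X 7/7 ✓ · (3,6)X 8/8 ✓ · (3,7)X 5/5 ✓
Row 4: (4,1)O 3/4 ✓ · (4,4)X 4/5 ✓ · (4,5)X 5/5 ✓ · (4,6)X 7/7 ✓ · (4,7)X 4/4 ✓
Row 5: (5,1)O 4/4 ✓ · (5,2)O 6/6 ✓ · (5,3)O 3/4 ✓ · (5,5)X 5/5 ✓ · (5,7)X 3/4 ✓
Row 6: (6,1)O 4/4 ✓ · (6,2)O 7/7 ✓ · (6,3)O 6/6 ✓ · (6,5)X 3/4 ✓ · (6,6)X 5/6 ✓ · (6,7)O 0/3 ✗
Row 7: (7,2)O 4/4 ✓ · (7,3)O 4/4 ✓ · (7,4)O 2/4 ✓ · (7,5)X 2/3 ✓ · (7,7)X 1/2 ✓
Unsatisfied: (3,1), (3,2), (6,7) — 3 in total.

3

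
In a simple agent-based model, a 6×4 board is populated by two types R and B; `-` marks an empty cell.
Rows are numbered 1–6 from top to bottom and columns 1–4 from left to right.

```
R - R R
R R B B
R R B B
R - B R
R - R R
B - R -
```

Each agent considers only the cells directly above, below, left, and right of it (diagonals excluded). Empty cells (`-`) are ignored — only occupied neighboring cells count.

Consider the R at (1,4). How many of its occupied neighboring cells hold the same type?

1

Occupied neighbors of (1,4): (2,4)=B, (1,3)=R.
Same type (R): 1 of 2.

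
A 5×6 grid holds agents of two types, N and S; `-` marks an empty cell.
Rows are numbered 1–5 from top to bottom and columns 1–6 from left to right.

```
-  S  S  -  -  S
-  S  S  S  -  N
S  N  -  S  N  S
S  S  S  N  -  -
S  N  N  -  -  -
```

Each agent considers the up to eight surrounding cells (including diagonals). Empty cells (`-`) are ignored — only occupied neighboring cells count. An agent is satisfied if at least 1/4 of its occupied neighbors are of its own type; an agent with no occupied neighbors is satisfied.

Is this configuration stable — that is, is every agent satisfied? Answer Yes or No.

No

(1,2)S 3/3 ok
(1,3)S 4/4 ok
(1,6)S 0/1 unhappy
(2,2)S 4/5 ok
(2,3)S 5/6 ok
(2,4)S 3/4 ok
(2,6)N 1/3 ok
(3,1)S 3/4 ok
(3,2)N 0/6 unhappy
(3,4)S 3/5 ok
(3,5)N 2/5 ok
(3,6)S 0/2 unhappy
(4,1)S 3/5 ok
(4,2)S 4/7 ok
(4,3)S 2/6 ok
(4,4)N 2/4 ok
(5,1)S 2/3 ok
(5,2)N 1/5 unhappy
(5,3)N 2/4 ok
For instance (1,6) has only 0/1 same-type neighbors, below 1/4.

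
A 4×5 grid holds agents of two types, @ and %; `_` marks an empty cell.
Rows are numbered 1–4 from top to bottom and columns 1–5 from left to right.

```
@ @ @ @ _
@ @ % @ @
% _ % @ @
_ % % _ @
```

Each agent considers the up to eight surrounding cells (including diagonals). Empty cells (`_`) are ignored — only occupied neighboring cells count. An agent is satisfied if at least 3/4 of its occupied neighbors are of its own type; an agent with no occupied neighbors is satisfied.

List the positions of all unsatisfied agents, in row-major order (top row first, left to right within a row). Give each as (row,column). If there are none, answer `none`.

(2,2), (2,3), (2,4), (3,1), (3,3), (3,4), (4,3)

Row 1: (1,1)@ 3/3 satisfied · (1,2)@ 4/5 satisfied · (1,3)@ 4/5 satisfied · (1,4)@ 3/4 satisfied
Row 2: (2,1)@ 3/4 satisfied · (2,2)@ 4/7 not · (2,3)% 1/7 not · (2,4)@ 5/7 not · (2,5)@ 4/4 satisfied
Row 3: (3,1)% 1/3 not · (3,3)% 3/6 not · (3,4)@ 4/7 not · (3,5)@ 4/4 satisfied
Row 4: (4,2)% 3/3 satisfied · (4,3)% 2/3 not · (4,5)@ 2/2 satisfied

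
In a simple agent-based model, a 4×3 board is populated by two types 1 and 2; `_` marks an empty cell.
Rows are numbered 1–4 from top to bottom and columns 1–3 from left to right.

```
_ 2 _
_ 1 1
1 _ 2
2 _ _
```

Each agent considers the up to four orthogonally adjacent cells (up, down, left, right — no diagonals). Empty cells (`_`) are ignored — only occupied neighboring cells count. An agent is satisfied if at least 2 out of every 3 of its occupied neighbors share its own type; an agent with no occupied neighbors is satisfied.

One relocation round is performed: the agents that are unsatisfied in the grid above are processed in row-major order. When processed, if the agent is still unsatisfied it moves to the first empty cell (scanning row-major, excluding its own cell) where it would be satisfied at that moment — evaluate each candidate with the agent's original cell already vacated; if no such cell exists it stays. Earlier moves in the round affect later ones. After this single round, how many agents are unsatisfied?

1

Initially unsatisfied (in order): (1,2), (2,2), (2,3), (3,1), (3,3), (4,1).
  (1,2) → (1,1).
  (2,2): now satisfied by earlier moves; stays.
  (2,3) → (1,3).
  (3,1) → (1,2).
  (3,3): now satisfied by earlier moves; stays.
  (4,1): now satisfied by earlier moves; stays.
Resulting grid:
2 1 1
_ 1 _
_ _ 2
2 _ _
Unsatisfied now: (1,1).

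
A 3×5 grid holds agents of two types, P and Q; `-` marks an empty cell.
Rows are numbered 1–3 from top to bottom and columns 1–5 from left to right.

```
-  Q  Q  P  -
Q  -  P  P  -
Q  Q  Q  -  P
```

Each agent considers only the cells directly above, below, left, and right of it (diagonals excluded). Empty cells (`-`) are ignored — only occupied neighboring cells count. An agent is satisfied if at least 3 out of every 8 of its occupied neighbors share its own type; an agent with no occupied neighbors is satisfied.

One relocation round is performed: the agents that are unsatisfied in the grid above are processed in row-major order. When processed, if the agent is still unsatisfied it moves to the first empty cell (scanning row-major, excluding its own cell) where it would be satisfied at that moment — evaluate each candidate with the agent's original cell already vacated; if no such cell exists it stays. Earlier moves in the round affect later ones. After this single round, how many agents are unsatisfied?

0

Initially unsatisfied (in order): (1,3), (2,3).
  (1,3) → (1,1).
  (2,3): now satisfied by earlier moves; stays.
Resulting grid:
Q Q - P -
Q - P P -
Q Q Q - P
All satisfied now.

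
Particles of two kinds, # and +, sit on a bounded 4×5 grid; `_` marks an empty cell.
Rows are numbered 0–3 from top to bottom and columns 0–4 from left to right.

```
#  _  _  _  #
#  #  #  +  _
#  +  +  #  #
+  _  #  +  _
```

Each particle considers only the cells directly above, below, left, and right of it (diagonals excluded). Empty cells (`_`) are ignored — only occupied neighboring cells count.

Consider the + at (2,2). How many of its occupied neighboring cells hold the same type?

1

Occupied neighbors of (2,2): (1,2)=#, (3,2)=#, (2,1)=+, (2,3)=#.
Same type (+): 1 of 4.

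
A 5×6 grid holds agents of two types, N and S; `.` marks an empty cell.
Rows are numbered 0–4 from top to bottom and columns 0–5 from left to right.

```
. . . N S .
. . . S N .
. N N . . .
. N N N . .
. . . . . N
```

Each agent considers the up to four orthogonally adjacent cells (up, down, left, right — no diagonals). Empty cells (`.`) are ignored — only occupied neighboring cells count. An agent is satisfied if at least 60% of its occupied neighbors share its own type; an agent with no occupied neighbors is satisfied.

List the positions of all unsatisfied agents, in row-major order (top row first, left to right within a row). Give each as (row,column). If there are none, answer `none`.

(0,3)N 0/2 not
(0,4)S 0/2 not
(1,3)S 0/2 not
(1,4)N 0/2 not
(2,1)N 2/2 satisfied
(2,2)N 2/2 satisfied
(3,1)N 2/2 satisfied
(3,2)N 3/3 satisfied
(3,3)N 1/1 satisfied
(4,5)N 0/0 satisfied

(0,3), (0,4), (1,3), (1,4)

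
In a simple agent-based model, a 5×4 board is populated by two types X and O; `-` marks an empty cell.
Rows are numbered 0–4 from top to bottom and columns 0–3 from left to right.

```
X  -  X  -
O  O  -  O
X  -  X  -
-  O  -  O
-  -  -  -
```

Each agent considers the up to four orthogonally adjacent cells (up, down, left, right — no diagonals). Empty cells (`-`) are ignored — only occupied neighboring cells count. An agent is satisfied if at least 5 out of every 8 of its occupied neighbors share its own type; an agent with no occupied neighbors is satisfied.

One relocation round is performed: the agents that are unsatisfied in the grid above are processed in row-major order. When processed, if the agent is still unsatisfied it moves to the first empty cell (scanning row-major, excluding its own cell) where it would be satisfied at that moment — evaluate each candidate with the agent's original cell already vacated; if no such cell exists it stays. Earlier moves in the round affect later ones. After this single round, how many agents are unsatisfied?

0

Initially unsatisfied (in order): (0,0), (1,0), (2,0).
  (0,0) → (4,0).
  (1,0) → (0,0).
  (2,0): now satisfied by earlier moves; stays.
Resulting grid:
O - X -
- O - O
X - X -
- O - O
X - - -
All satisfied now.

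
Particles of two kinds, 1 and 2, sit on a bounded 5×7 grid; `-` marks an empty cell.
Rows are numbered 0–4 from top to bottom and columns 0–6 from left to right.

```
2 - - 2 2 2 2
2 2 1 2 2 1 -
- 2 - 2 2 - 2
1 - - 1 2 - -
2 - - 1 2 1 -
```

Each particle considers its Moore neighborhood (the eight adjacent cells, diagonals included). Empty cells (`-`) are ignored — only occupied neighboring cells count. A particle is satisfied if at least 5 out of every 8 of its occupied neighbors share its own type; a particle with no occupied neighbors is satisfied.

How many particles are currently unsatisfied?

12

(0,0)2 2/2 satisfied
(0,3)2 3/4 satisfied
(0,4)2 4/5 satisfied
(0,5)2 3/4 satisfied
(0,6)2 1/2 not
(1,0)2 3/3 satisfied
(1,1)2 3/4 satisfied
(1,2)1 0/5 not
(1,3)2 5/6 satisfied
(1,4)2 6/7 satisfied
(1,5)1 0/6 not
(2,1)2 2/4 not
(2,3)2 4/6 satisfied
(2,4)2 4/6 satisfied
(2,6)2 0/1 not
(3,0)1 0/2 not
(3,3)1 1/5 not
(3,4)2 3/6 not
(4,0)2 0/1 not
(4,3)1 1/3 not
(4,4)2 1/4 not
(4,5)1 0/2 not
Unsatisfied: (0,6), (1,2), (1,5), (2,1), (2,6), (3,0), (3,3), (3,4), (4,0), (4,3), (4,4), (4,5) — 12 in total.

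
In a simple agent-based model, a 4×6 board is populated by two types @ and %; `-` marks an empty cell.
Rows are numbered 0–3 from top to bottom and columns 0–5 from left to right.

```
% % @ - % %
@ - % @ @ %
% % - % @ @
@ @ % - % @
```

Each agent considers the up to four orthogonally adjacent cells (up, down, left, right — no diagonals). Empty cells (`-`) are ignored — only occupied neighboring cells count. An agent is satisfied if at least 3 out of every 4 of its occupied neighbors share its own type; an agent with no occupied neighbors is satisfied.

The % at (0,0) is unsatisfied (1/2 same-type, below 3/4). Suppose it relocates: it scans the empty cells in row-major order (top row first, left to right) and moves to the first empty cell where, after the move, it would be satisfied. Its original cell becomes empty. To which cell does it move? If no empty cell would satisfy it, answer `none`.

Vacating (0,0). Empty cells in order:
  (0,3): 1/3 same-type → still unsatisfied.
  (1,1): 3/4 same-type → satisfied — stop here.

(1,1)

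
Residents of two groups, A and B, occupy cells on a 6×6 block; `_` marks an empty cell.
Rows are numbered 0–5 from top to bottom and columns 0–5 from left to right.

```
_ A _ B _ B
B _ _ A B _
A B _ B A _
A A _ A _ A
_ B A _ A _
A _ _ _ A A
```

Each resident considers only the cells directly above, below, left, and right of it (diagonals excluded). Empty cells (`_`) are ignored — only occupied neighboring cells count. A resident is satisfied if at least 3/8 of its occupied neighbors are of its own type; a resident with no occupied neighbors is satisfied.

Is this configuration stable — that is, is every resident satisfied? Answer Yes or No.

No

(0,1)A 0/0 ok
(0,3)B 0/1 unhappy
(0,5)B 0/0 ok
(1,0)B 0/1 unhappy
(1,3)A 0/3 unhappy
(1,4)B 0/2 unhappy
(2,0)A 1/3 unhappy
(2,1)B 0/2 unhappy
(2,3)B 0/3 unhappy
(2,4)A 0/2 unhappy
(3,0)A 2/2 ok
(3,1)A 1/3 unhappy
(3,3)A 0/1 unhappy
(3,5)A 0/0 ok
(4,1)B 0/2 unhappy
(4,2)A 0/1 unhappy
(4,4)A 1/1 ok
(5,0)A 0/0 ok
(5,4)A 2/2 ok
(5,5)A 1/1 ok
For instance (0,3) has only 0/1 same-type neighbors, below 3/8.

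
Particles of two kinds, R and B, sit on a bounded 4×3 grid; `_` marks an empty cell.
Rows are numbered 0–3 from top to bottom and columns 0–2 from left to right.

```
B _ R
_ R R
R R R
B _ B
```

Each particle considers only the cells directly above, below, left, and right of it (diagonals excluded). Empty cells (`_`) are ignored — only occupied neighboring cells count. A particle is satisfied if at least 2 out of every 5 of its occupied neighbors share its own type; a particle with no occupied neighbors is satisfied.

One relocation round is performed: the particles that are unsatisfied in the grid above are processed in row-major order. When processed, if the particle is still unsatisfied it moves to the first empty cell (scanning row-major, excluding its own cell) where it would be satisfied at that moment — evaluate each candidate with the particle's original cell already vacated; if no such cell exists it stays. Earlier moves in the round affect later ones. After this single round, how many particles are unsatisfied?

0

Initially unsatisfied (in order): (3,0), (3,2).
  (3,0) → (3,1).
  (3,2): now satisfied by earlier moves; stays.
Resulting grid:
B _ R
_ R R
R R R
_ B B
All satisfied now.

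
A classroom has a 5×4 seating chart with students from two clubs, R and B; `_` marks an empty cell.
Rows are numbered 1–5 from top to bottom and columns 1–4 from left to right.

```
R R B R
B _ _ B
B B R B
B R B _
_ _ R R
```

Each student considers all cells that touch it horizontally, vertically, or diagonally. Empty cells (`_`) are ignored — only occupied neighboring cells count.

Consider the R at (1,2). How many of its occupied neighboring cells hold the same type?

1

Occupied neighbors of (1,2): (1,1)=R, (1,3)=B, (2,1)=B.
Same type (R): 1 of 3.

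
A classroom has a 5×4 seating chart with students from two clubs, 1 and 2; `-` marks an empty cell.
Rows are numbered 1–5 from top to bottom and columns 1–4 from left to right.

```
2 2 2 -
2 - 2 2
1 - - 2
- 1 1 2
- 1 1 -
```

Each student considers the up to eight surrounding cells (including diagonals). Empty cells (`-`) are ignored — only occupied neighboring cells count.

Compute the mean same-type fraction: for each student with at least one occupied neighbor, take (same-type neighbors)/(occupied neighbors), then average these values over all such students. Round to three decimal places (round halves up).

(1,1)2 2/2
(1,2)2 4/4
(1,3)2 3/3
(2,1)2 2/3
(2,3)2 4/4
(2,4)2 3/3
(3,1)1 1/2
(3,4)2 3/4
(4,2)1 4/4
(4,3)1 3/5
(4,4)2 1/3
(5,2)1 3/3
(5,3)1 3/4
Sum over 13 students: 2/2 + 4/4 + 3/3 + 2/3 + 4/4 + 3/3 + 1/2 + 3/4 + 4/4 + 3/5 + 1/3 + 3/3 + 3/4 = 53/5; mean = 53/5 ÷ 13 = 53/65 = 0.815384… → 0.815.

0.815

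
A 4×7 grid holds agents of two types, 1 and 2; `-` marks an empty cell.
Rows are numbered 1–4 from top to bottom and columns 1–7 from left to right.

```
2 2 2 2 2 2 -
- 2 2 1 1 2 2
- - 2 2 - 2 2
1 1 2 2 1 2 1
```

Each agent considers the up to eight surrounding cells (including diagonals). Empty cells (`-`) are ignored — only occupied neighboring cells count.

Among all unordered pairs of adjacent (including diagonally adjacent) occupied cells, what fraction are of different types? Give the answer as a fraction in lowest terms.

Scan each occupied cell's neighbors to the right and below (and the two forward diagonals) so each pair is counted once.
Row 1: 2(1,1)–2(1,2)= 2(1,1)–2(2,2)= 2(1,2)–2(1,3)= 2(1,2)–2(2,2)= 2(1,2)–2(2,3)= 2(1,3)–2(1,4)= 2(1,3)–2(2,3)= 2(1,3)–1(2,4)≠ 2(1,3)–2(2,2)= 2(1,4)–2(1,5)= 2(1,4)–1(2,4)≠ 2(1,4)–1(2,5)≠ 2(1,4)–2(2,3)= 2(1,5)–2(1,6)= 2(1,5)–1(2,5)≠ 2(1,5)–2(2,6)= 2(1,5)–1(2,4)≠ 2(1,6)–2(2,6)= 2(1,6)–2(2,7)= 2(1,6)–1(2,5)≠  → 6/20 unlike.
Row 2: 2(2,2)–2(2,3)= 2(2,2)–2(3,3)= 2(2,3)–1(2,4)≠ 2(2,3)–2(3,3)= 2(2,3)–2(3,4)= 1(2,4)–1(2,5)= 1(2,4)–2(3,4)≠ 1(2,4)–2(3,3)≠ 1(2,5)–2(2,6)≠ 1(2,5)–2(3,6)≠ 1(2,5)–2(3,4)≠ 2(2,6)–2(2,7)= 2(2,6)–2(3,6)= 2(2,6)–2(3,7)= 2(2,7)–2(3,7)= 2(2,7)–2(3,6)=  → 6/16 unlike.
Row 3: 2(3,3)–2(3,4)= 2(3,3)–2(4,3)= 2(3,3)–2(4,4)= 2(3,3)–1(4,2)≠ 2(3,4)–2(4,4)= 2(3,4)–1(4,5)≠ 2(3,4)–2(4,3)= 2(3,6)–2(3,7)= 2(3,6)–2(4,6)= 2(3,6)–1(4,7)≠ 2(3,6)–1(4,5)≠ 2(3,7)–1(4,7)≠ 2(3,7)–2(4,6)=  → 5/13 unlike.
Row 4: 1(4,1)–1(4,2)= 1(4,2)–2(4,3)≠ 2(4,3)–2(4,4)= 2(4,4)–1(4,5)≠ 1(4,5)–2(4,6)≠ 2(4,6)–1(4,7)≠  → 4/6 unlike.
Total adjacent occupied pairs: 55; unlike-type pairs: 21.
21/55 is already in lowest terms.

21/55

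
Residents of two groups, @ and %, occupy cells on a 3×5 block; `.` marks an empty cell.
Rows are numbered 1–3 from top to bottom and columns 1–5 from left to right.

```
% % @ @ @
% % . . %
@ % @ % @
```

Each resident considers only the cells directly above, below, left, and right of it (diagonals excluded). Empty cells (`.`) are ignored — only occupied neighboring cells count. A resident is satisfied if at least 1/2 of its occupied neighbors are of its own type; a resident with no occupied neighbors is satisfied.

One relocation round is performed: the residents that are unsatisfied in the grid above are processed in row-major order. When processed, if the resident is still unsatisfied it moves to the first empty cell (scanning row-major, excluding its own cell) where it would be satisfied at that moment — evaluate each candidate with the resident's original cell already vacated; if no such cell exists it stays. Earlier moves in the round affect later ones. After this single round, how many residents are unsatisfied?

Initially unsatisfied (in order): (2,5), (3,1), (3,2), (3,3), (3,4), (3,5).
  (2,5) → (2,4).
  (3,1) → (2,3).
  (3,2): now satisfied by earlier moves; stays.
  (3,3) → (2,5).
  (3,4): now satisfied by earlier moves; stays.
  (3,5): now satisfied by earlier moves; stays.
Resulting grid:
% % @ @ @
% % @ % @
. % . % @
Unsatisfied now: (2,3), (2,4).

2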